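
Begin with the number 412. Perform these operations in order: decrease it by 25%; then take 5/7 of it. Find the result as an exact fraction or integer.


Start with 412.
Step 1: Decrease by 25%: 412 * 75/100 = 309
Step 2: Take 5/7: 309 * 5/7 = 1545/7
Final result = 1545/7

1545/7


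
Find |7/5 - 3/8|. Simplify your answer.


Simplify: 7/5 = 7/5 and 3/8 = 3/8
Find common denominator: LCD = 40
Convert: 56/40 and 15/40
Difference = |56 - 15|/40 = 41/40
Simplified = 41/40

41/40


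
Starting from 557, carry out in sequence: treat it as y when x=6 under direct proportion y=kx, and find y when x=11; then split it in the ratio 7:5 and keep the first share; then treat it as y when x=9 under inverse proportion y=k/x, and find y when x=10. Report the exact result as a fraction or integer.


Start with 557.
Step 1: Direct prop: k = (557)/6; new y = k*11 = 557*11/6 = 6127/6
Step 2: Split 7:5, first share = 6127/6 * 7/12 = 42889/72
Step 3: Inverse prop: k = (42889/72)*9; new y = k/10 = 42889/72*9/10 = 42889/80
Final result = 42889/80

42889/80


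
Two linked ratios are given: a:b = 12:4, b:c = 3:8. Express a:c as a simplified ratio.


Given a:b = 12:4 and b:c = 3:8
Make b consistent. Multiply first ratio by 3: a:b = 36:12
Multiply second ratio by 4: b:c = 12:32
Now b = 12 in both, so a:b:c = 36:12:32
Therefore a:c = 36:32
Simplify by GCD: a:c = 9:8

9:8


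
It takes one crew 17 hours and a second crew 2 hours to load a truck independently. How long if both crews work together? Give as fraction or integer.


Rate of A = 1/17 job per hour
Rate of B = 1/2 job per hour
Combined rate = 1/17 + 1/2
Find common denominator: (2 + 17)/(17*2) = 19/34
Combined rate = 19/34 job per hour
Time together = 1 / (19/34) = 34/19 hours

34/19


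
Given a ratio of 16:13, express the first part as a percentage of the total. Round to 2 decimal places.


Total parts = 16 + 13 = 29
First part fraction = 16/29
Percentage = (16/29) * 100
= 0.551724 * 100
= 55.17%

55.17


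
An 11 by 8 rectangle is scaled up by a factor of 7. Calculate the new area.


Original dimensions: 11 x 8
Enlargement factor = 7
New width = 11 * 7 = 77
New height = 8 * 7 = 56
New area = 77 * 56 = 4312

4312


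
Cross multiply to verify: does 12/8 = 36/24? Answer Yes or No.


Cross multiply to check 12/8 = 36/24
Left cross product: 12 * 24 = 288
Right cross product: 8 * 36 = 288
288 = 288
Equal, so proportions match => Yes

Yes


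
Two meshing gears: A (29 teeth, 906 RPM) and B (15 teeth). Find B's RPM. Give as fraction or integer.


Gear ratio: teeth_A * RPM_A = teeth_B * RPM_B
29 * 906 = 15 * RPM_B
26274 = 15 * RPM_B
RPM_B = 26274 / 15
RPM_B = 8758/5

8758/5


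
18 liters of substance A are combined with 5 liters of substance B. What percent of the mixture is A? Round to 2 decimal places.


Volume of A = 18 L
Volume of B = 5 L
Total volume = 18 + 5 = 23 L
Percentage of A = (18/23) * 100
= 78.26%

78.26


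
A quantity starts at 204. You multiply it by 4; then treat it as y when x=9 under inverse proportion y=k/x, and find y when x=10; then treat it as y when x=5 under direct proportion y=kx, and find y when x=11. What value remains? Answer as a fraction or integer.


Start with 204.
Step 1: Multiply by 4: 204 * 4 = 816
Step 2: Inverse prop: k = (816)*9; new y = k/10 = 816*9/10 = 3672/5
Step 3: Direct prop: k = (3672/5)/5; new y = k*11 = 3672/5*11/5 = 40392/25
Final result = 40392/25

40392/25


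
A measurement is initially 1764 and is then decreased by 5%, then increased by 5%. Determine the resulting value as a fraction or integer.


Start: 1764
Step 1: decrease by 5% => multiply by 95/100
  1764 * 95/100 = 8379/5
Step 2: increase by 5% => multiply by 105/100
  8379/5 * 105/100 = 175959/100
Final value = 175959/100

175959/100


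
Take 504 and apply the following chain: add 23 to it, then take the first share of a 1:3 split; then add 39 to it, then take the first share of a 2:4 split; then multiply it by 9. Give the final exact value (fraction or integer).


Start with 504.
Step 1: Add 23: 504+23=527; split 1:3 first = 527*1/4 = 527/4
Step 2: Add 39: 527/4+39=683/4; split 2:4 first = 683/4*2/6 = 683/12
Step 3: Multiply by 9: 683/12 * 9 = 2049/4
Final result = 2049/4

2049/4


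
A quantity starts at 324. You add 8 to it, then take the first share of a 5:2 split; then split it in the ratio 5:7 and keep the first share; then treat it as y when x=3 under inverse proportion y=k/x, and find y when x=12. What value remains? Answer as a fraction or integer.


Start with 324.
Step 1: Add 8: 324+8=332; split 5:2 first = 332*5/7 = 1660/7
Step 2: Split 5:7, first share = 1660/7 * 5/12 = 2075/21
Step 3: Inverse prop: k = (2075/21)*3; new y = k/12 = 2075/21*3/12 = 2075/84
Final result = 2075/84

2075/84


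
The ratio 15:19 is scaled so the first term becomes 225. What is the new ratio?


Original ratio: 15:19
First term target: 225
Scale factor = 225 / 15 = 15
Multiply second term: 19 * 15 = 285
Equivalent ratio = 225:285

225:285


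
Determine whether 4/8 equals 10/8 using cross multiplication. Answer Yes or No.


Cross multiply to check 4/8 = 10/8
Left cross product: 4 * 8 = 32
Right cross product: 8 * 10 = 80
32 != 80
Not equal, so proportions differ => No

No


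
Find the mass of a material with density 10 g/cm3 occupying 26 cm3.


Using mass = density * volume
Density = 10 g/cm3
Volume = 26 cm3
Mass = 10 * 26
= 260 g

260


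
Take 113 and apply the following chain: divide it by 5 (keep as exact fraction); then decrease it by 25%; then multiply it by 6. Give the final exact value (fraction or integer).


Start with 113.
Step 1: Divide by 5: 113 / 5 = 113/5
Step 2: Decrease by 25%: 113/5 * 75/100 = 339/20
Step 3: Multiply by 6: 339/20 * 6 = 1017/10
Final result = 1017/10

1017/10


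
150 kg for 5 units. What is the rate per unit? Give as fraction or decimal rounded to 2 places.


Total kg = 150
Number of units = 5
Unit rate = 150 / 5
= 30 kg per unit

30


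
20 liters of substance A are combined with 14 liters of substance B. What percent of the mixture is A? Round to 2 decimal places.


Volume of A = 20 L
Volume of B = 14 L
Total volume = 20 + 14 = 34 L
Percentage of A = (20/34) * 100
= 58.82%

58.82


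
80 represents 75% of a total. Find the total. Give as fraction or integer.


Given: 80 is 75% of the whole
Set up: 80 = 75/100 * whole
whole = 80 * 100 / 75
whole = 8000 / 75
whole = 320/3

320/3


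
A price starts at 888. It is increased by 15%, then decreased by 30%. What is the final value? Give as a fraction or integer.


Start: 888
Step 1: increase by 15% => multiply by 115/100
  888 * 115/100 = 5106/5
Step 2: decrease by 30% => multiply by 70/100
  5106/5 * 70/100 = 17871/25
Final value = 17871/25

17871/25


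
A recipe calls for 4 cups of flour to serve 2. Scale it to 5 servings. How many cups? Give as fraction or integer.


Original: 4 cups for 2 servings
Target servings = 5
Scaling factor = 5/2
New amount = 4 * 5/2
= 20/2
= 10 cups

10


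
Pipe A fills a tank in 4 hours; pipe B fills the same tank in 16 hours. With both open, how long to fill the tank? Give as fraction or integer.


Rate of A = 1/4 job per hour
Rate of B = 1/16 job per hour
Combined rate = 1/4 + 1/16
Find common denominator: (16 + 4)/(4*16) = 20/64
Combined rate = 5/16 job per hour
Time together = 1 / (5/16) = 16/5 hours

16/5


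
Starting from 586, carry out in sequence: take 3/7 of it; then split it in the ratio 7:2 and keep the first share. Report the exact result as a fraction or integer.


Start with 586.
Step 1: Take 3/7: 586 * 3/7 = 1758/7
Step 2: Split 7:2, first share = 1758/7 * 7/9 = 586/3
Final result = 586/3

586/3


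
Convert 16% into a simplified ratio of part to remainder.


Part = 16%, Remainder = 84%
Ratio = 16:84
GCD(16, 84) = 4
Simplify: 4:21 = 4:21

4:21


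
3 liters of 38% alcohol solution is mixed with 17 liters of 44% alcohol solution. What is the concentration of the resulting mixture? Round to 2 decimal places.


Solute in mixture 1 = 38% of 3 L = 3*38/100 = 57/50 L
Solute in mixture 2 = 44% of 17 L = 17*44/100 = 187/25 L
Total solute = 57/50 + 187/25 = 431/50 L
Total volume = 3 + 17 = 20 L
Final concentration = 431/50/20 * 100 = 43.10%

43.10


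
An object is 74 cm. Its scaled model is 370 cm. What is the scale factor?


Original length = 74 cm
Scaled length = 370 cm
Scale factor = 370 / 74
= 5

5


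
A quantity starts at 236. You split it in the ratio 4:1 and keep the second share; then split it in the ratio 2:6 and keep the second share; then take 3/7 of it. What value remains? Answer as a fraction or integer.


Start with 236.
Step 1: Split 4:1, second share = 236 * 1/5 = 236/5
Step 2: Split 2:6, second share = 236/5 * 6/8 = 177/5
Step 3: Take 3/7: 177/5 * 3/7 = 531/35
Final result = 531/35

531/35


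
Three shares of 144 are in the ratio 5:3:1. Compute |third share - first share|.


Total parts = 5 + 3 + 1 = 9
Value per part = 144 / 9 = 16
Shares: 5*16=80, 3*16=48, 1*16=16
Third share = 16, first share = 80
Difference = |16 - 80| = 64

64


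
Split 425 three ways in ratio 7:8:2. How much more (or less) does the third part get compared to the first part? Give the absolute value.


Total parts = 7 + 8 + 2 = 17
Value per part = 425 / 17 = 25
Shares: 7*25=175, 8*25=200, 2*25=50
Third share = 50, first share = 175
Difference = |50 - 175| = 125

125


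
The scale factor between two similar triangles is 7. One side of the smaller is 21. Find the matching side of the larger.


Similar triangles have proportional sides
Scale factor = 7
Smaller side = 21
Corresponding larger side = 21 * 7
= 147

147


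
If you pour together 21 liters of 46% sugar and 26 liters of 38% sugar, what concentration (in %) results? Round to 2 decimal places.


Solute in mixture 1 = 46% of 21 L = 21*46/100 = 483/50 L
Solute in mixture 2 = 38% of 26 L = 26*38/100 = 247/25 L
Total solute = 483/50 + 247/25 = 977/50 L
Total volume = 21 + 26 = 47 L
Final concentration = 977/50/47 * 100 = 41.57%

41.57


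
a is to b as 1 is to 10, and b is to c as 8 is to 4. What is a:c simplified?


Given a:b = 1:10 and b:c = 8:4
Make b consistent. Multiply first ratio by 8: a:b = 8:80
Multiply second ratio by 10: b:c = 80:40
Now b = 80 in both, so a:b:c = 8:80:40
Therefore a:c = 8:40
Simplify by GCD: a:c = 1:5

1:5


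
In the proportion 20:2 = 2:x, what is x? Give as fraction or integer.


Setting up: 20/2 = 2/x
Cross multiply: 20 * x = 2 * 2
20x = 4
x = 4/20
x = 1/5

1/5


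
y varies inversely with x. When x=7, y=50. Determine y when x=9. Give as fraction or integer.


Inverse proportion: y = k/x
Find k: k = 7 * 50 = 350
Compute y at x=9: y = 350/9
y = 350/9

350/9


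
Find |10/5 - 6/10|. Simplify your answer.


Simplify: 10/5 = 2 and 6/10 = 3/5
Find common denominator: LCD = 5
Convert: 10/5 and 3/5
Difference = |10 - 3|/5 = 7/5
Simplified = 7/5

7/5


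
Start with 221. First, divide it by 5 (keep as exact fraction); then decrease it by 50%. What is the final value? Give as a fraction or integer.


Start with 221.
Step 1: Divide by 5: 221 / 5 = 221/5
Step 2: Decrease by 50%: 221/5 * 50/100 = 221/10
Final result = 221/10

221/10


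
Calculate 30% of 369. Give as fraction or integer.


Compute 30% of 369
Convert percentage: 30% = 30/100
Multiply: 369 * 30/100
= 11070/100
= 1107/10

1107/10


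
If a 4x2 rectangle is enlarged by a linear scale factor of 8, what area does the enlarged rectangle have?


Original dimensions: 4 x 2
Enlargement factor = 8
New width = 4 * 8 = 32
New height = 2 * 8 = 16
New area = 32 * 16 = 512

512


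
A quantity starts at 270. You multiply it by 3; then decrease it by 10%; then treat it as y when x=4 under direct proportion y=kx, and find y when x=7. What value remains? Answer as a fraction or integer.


Start with 270.
Step 1: Multiply by 3: 270 * 3 = 810
Step 2: Decrease by 10%: 810 * 90/100 = 729
Step 3: Direct prop: k = (729)/4; new y = k*7 = 729*7/4 = 5103/4
Final result = 5103/4

5103/4


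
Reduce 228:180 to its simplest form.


Find GCD(228, 180)
GCD = 12
Divide both by 12: 228/12 = 19, 180/12 = 15
Simplified ratio = 19:15

19:15


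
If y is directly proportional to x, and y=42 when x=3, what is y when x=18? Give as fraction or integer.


Direct proportion: y = kx
Find k: k = 42/3 = 14
Compute y at x=18: y = 14 * 18
y = 252

252


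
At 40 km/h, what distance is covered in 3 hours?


Using distance = speed * time
Speed = 40 km/h
Time = 3 hours
Distance = 40 * 3
= 120 km

120


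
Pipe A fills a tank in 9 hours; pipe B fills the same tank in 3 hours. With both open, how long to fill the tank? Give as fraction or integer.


Rate of A = 1/9 job per hour
Rate of B = 1/3 job per hour
Combined rate = 1/9 + 1/3
Find common denominator: (3 + 9)/(9*3) = 12/27
Combined rate = 4/9 job per hour
Time together = 1 / (4/9) = 9/4 hours

9/4


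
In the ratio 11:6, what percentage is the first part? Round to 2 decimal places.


Total parts = 11 + 6 = 17
First part fraction = 11/17
Percentage = (11/17) * 100
= 0.647059 * 100
= 64.71%

64.71


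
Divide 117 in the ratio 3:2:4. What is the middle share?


Ratio = 3:2:4
Total parts = 3 + 2 + 4 = 9
Value per part = 117 / 9 = 13
First share = 3 * 13 = 39
Middle share = 2 * 13 = 26
Third share = 4 * 13 = 52

26


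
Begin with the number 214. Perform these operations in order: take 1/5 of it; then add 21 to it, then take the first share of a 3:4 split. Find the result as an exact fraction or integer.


Start with 214.
Step 1: Take 1/5: 214 * 1/5 = 214/5
Step 2: Add 21: 214/5+21=319/5; split 3:4 first = 319/5*3/7 = 957/35
Final result = 957/35

957/35


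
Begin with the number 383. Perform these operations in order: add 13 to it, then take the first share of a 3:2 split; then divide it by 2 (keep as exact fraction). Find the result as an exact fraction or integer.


Start with 383.
Step 1: Add 13: 383+13=396; split 3:2 first = 396*3/5 = 1188/5
Step 2: Divide by 2: 1188/5 / 2 = 594/5
Final result = 594/5

594/5


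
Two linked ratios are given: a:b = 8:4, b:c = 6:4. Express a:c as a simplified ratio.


Given a:b = 8:4 and b:c = 6:4
Make b consistent. Multiply first ratio by 6: a:b = 48:24
Multiply second ratio by 4: b:c = 24:16
Now b = 24 in both, so a:b:c = 48:24:16
Therefore a:c = 48:16
Simplify by GCD: a:c = 3:1

3:1


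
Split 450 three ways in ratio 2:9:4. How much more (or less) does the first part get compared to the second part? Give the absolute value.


Total parts = 2 + 9 + 4 = 15
Value per part = 450 / 15 = 30
Shares: 2*30=60, 9*30=270, 4*30=120
First share = 60, second share = 270
Difference = |60 - 270| = 210

210


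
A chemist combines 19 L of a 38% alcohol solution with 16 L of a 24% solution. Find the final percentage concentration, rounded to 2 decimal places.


Solute in mixture 1 = 38% of 19 L = 19*38/100 = 361/50 L
Solute in mixture 2 = 24% of 16 L = 16*24/100 = 96/25 L
Total solute = 361/50 + 96/25 = 553/50 L
Total volume = 19 + 16 = 35 L
Final concentration = 553/50/35 * 100 = 31.60%

31.60


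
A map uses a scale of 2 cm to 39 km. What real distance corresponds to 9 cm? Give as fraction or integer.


Map scale: 2 cm = 39 km
Measured distance on map = 9 cm
Set up proportion: 9 * 39 / 2
= 351 / 2
= 351/2 km

351/2


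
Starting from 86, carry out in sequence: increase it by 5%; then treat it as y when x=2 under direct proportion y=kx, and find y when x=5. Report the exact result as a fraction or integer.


Start with 86.
Step 1: Increase by 5%: 86 * 105/100 = 903/10
Step 2: Direct prop: k = (903/10)/2; new y = k*5 = 903/10*5/2 = 903/4
Final result = 903/4

903/4


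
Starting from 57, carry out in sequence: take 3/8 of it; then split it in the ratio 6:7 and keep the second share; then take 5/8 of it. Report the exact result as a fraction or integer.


Start with 57.
Step 1: Take 3/8: 57 * 3/8 = 171/8
Step 2: Split 6:7, second share = 171/8 * 7/13 = 1197/104
Step 3: Take 5/8: 1197/104 * 5/8 = 5985/832
Final result = 5985/832

5985/832


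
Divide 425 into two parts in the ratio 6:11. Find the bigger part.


Total parts = 6 + 11 = 17
Value per part = 425 / 17 = 25
First share = 6 * 25 = 150
Second share = 11 * 25 = 275
Larger share = 275

275


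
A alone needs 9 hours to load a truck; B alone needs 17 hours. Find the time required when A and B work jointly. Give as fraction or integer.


Rate of A = 1/9 job per hour
Rate of B = 1/17 job per hour
Combined rate = 1/9 + 1/17
Find common denominator: (17 + 9)/(9*17) = 26/153
Combined rate = 26/153 job per hour
Time together = 1 / (26/153) = 153/26 hours

153/26


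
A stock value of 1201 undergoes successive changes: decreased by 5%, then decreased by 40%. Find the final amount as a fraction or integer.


Start: 1201
Step 1: decrease by 5% => multiply by 95/100
  1201 * 95/100 = 22819/20
Step 2: decrease by 40% => multiply by 60/100
  22819/20 * 60/100 = 68457/100
Final value = 68457/100

68457/100


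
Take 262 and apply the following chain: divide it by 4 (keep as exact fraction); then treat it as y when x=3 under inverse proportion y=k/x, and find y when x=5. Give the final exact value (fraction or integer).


Start with 262.
Step 1: Divide by 4: 262 / 4 = 131/2
Step 2: Inverse prop: k = (131/2)*3; new y = k/5 = 131/2*3/5 = 393/10
Final result = 393/10

393/10


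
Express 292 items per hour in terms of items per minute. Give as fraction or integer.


Converting from per hour to per minute
Rate = 292 items per hour
Divide by 60: 292/60
= 73/15 items per minute

73/15


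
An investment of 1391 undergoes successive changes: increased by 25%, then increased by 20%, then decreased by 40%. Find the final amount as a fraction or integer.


Start: 1391
Step 1: increase by 25% => multiply by 125/100
  1391 * 125/100 = 6955/4
Step 2: increase by 20% => multiply by 120/100
  6955/4 * 120/100 = 4173/2
Step 3: decrease by 40% => multiply by 60/100
  4173/2 * 60/100 = 12519/10
Final value = 12519/10

12519/10


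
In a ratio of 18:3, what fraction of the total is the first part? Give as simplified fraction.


Total parts = 18 + 3 = 21
First part fraction = 18/21
Simplify: 18/21 = 6/7

6/7


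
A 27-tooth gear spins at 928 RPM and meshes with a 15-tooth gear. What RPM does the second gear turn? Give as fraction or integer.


Gear ratio: teeth_A * RPM_A = teeth_B * RPM_B
27 * 928 = 15 * RPM_B
25056 = 15 * RPM_B
RPM_B = 25056 / 15
RPM_B = 8352/5

8352/5


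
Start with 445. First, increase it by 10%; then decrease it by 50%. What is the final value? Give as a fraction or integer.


Start with 445.
Step 1: Increase by 10%: 445 * 110/100 = 979/2
Step 2: Decrease by 50%: 979/2 * 50/100 = 979/4
Final result = 979/4

979/4


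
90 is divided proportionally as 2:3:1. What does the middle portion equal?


Ratio = 2:3:1
Total parts = 2 + 3 + 1 = 6
Value per part = 90 / 6 = 15
First share = 2 * 15 = 30
Middle share = 3 * 15 = 45
Third share = 1 * 15 = 15

45


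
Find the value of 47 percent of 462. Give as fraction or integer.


Compute 47% of 462
Convert percentage: 47% = 47/100
Multiply: 462 * 47/100
= 21714/100
= 10857/50

10857/50


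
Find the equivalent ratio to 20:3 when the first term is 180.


Original ratio: 20:3
First term target: 180
Scale factor = 180 / 20 = 9
Multiply second term: 3 * 9 = 27
Equivalent ratio = 180:27

180:27


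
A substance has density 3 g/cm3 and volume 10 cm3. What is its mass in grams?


Using mass = density * volume
Density = 3 g/cm3
Volume = 10 cm3
Mass = 3 * 10
= 30 g

30


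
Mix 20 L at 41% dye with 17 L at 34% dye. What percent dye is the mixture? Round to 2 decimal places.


Solute in mixture 1 = 41% of 20 L = 20*41/100 = 41/5 L
Solute in mixture 2 = 34% of 17 L = 17*34/100 = 289/50 L
Total solute = 41/5 + 289/50 = 699/50 L
Total volume = 20 + 17 = 37 L
Final concentration = 699/50/37 * 100 = 37.78%

37.78


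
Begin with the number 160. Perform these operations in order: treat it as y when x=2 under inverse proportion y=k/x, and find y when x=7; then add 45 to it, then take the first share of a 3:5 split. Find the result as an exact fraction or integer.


Start with 160.
Step 1: Inverse prop: k = (160)*2; new y = k/7 = 160*2/7 = 320/7
Step 2: Add 45: 320/7+45=635/7; split 3:5 first = 635/7*3/8 = 1905/56
Final result = 1905/56

1905/56


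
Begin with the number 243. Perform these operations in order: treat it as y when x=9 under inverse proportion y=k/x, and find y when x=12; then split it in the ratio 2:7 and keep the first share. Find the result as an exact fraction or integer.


Start with 243.
Step 1: Inverse prop: k = (243)*9; new y = k/12 = 243*9/12 = 729/4
Step 2: Split 2:7, first share = 729/4 * 2/9 = 81/2
Final result = 81/2

81/2


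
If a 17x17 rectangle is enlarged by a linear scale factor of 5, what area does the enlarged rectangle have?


Original dimensions: 17 x 17
Enlargement factor = 5
New width = 17 * 5 = 85
New height = 17 * 5 = 85
New area = 85 * 85 = 7225

7225


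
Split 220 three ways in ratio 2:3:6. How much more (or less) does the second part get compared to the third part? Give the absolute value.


Total parts = 2 + 3 + 6 = 11
Value per part = 220 / 11 = 20
Shares: 2*20=40, 3*20=60, 6*20=120
Second share = 60, third share = 120
Difference = |60 - 120| = 60

60


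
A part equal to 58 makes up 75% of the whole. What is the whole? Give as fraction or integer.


Given: 58 is 75% of the whole
Set up: 58 = 75/100 * whole
whole = 58 * 100 / 75
whole = 5800 / 75
whole = 232/3

232/3


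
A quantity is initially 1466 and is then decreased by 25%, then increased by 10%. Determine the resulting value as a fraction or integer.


Start: 1466
Step 1: decrease by 25% => multiply by 75/100
  1466 * 75/100 = 2199/2
Step 2: increase by 10% => multiply by 110/100
  2199/2 * 110/100 = 24189/20
Final value = 24189/20

24189/20


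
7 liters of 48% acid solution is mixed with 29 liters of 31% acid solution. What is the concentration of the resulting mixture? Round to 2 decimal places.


Solute in mixture 1 = 48% of 7 L = 7*48/100 = 84/25 L
Solute in mixture 2 = 31% of 29 L = 29*31/100 = 899/100 L
Total solute = 84/25 + 899/100 = 247/20 L
Total volume = 7 + 29 = 36 L
Final concentration = 247/20/36 * 100 = 34.31%

34.31


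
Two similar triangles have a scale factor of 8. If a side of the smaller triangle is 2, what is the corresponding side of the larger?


Similar triangles have proportional sides
Scale factor = 8
Smaller side = 2
Corresponding larger side = 2 * 8
= 16

16


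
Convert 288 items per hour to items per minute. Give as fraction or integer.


Converting from per hour to per minute
Rate = 288 items per hour
Divide by 60: 288/60
= 24/5 items per minute

24/5


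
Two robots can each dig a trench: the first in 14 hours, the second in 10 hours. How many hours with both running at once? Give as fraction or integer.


Rate of A = 1/14 job per hour
Rate of B = 1/10 job per hour
Combined rate = 1/14 + 1/10
Find common denominator: (10 + 14)/(14*10) = 24/140
Combined rate = 6/35 job per hour
Time together = 1 / (6/35) = 35/6 hours

35/6


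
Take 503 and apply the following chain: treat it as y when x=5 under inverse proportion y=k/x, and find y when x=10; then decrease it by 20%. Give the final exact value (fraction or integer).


Start with 503.
Step 1: Inverse prop: k = (503)*5; new y = k/10 = 503*5/10 = 503/2
Step 2: Decrease by 20%: 503/2 * 80/100 = 1006/5
Final result = 1006/5

1006/5


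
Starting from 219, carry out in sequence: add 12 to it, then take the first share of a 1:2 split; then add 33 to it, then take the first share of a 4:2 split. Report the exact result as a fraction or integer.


Start with 219.
Step 1: Add 12: 219+12=231; split 1:2 first = 231*1/3 = 77
Step 2: Add 33: 77+33=110; split 4:2 first = 110*4/6 = 220/3
Final result = 220/3

220/3


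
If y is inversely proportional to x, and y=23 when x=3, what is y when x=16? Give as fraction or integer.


Inverse proportion: y = k/x
Find k: k = 3 * 23 = 69
Compute y at x=16: y = 69/16
y = 69/16

69/16


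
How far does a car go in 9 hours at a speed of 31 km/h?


Using distance = speed * time
Speed = 31 km/h
Time = 9 hours
Distance = 31 * 9
= 279 km

279


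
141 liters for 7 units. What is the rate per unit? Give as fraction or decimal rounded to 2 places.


Total liters = 141
Number of units = 7
Unit rate = 141 / 7
= 20.14 liters per unit

20.14


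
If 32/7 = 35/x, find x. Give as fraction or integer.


Setting up: 32/7 = 35/x
Cross multiply: 32 * x = 7 * 35
32x = 245
x = 245/32
x = 245/32

245/32


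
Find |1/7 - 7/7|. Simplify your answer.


Simplify: 1/7 = 1/7 and 7/7 = 1
Find common denominator: LCD = 7
Convert: 1/7 and 7/7
Difference = |1 - 7|/7 = 6/7
Simplified = 6/7

6/7


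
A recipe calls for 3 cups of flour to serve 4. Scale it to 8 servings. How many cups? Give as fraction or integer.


Original: 3 cups for 4 servings
Target servings = 8
Scaling factor = 8/4
New amount = 3 * 8/4
= 24/4
= 6 cups

6


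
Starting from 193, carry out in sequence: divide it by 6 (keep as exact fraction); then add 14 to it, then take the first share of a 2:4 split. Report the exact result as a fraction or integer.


Start with 193.
Step 1: Divide by 6: 193 / 6 = 193/6
Step 2: Add 14: 193/6+14=277/6; split 2:4 first = 277/6*2/6 = 277/18
Final result = 277/18

277/18


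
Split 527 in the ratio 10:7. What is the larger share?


Total parts = 10 + 7 = 17
Value per part = 527 / 17 = 31
First share = 10 * 31 = 310
Second share = 7 * 31 = 217
Larger share = 310

310


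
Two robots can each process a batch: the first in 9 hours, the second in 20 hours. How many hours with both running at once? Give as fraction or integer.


Rate of A = 1/9 job per hour
Rate of B = 1/20 job per hour
Combined rate = 1/9 + 1/20
Find common denominator: (20 + 9)/(9*20) = 29/180
Combined rate = 29/180 job per hour
Time together = 1 / (29/180) = 180/29 hours

180/29


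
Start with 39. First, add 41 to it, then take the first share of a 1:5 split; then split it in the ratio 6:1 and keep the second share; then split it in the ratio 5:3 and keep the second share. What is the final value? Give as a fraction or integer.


Start with 39.
Step 1: Add 41: 39+41=80; split 1:5 first = 80*1/6 = 40/3
Step 2: Split 6:1, second share = 40/3 * 1/7 = 40/21
Step 3: Split 5:3, second share = 40/21 * 3/8 = 5/7
Final result = 5/7

5/7


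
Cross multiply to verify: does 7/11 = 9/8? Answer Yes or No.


Cross multiply to check 7/11 = 9/8
Left cross product: 7 * 8 = 56
Right cross product: 11 * 9 = 99
56 != 99
Not equal, so proportions differ => No

No


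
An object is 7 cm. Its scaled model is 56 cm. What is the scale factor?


Original length = 7 cm
Scaled length = 56 cm
Scale factor = 56 / 7
= 8

8


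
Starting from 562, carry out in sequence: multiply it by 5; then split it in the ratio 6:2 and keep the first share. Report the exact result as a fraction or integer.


Start with 562.
Step 1: Multiply by 5: 562 * 5 = 2810
Step 2: Split 6:2, first share = 2810 * 6/8 = 4215/2
Final result = 4215/2

4215/2


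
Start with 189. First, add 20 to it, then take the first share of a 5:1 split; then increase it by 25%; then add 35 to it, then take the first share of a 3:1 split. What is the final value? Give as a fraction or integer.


Start with 189.
Step 1: Add 20: 189+20=209; split 5:1 first = 209*5/6 = 1045/6
Step 2: Increase by 25%: 1045/6 * 125/100 = 5225/24
Step 3: Add 35: 5225/24+35=6065/24; split 3:1 first = 6065/24*3/4 = 6065/32
Final result = 6065/32

6065/32


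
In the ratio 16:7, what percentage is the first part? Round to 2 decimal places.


Total parts = 16 + 7 = 23
First part fraction = 16/23
Percentage = (16/23) * 100
= 0.695652 * 100
= 69.57%

69.57


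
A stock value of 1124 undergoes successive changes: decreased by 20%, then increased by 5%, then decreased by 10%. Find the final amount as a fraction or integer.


Start: 1124
Step 1: decrease by 20% => multiply by 80/100
  1124 * 80/100 = 4496/5
Step 2: increase by 5% => multiply by 105/100
  4496/5 * 105/100 = 23604/25
Step 3: decrease by 10% => multiply by 90/100
  23604/25 * 90/100 = 106218/125
Final value = 106218/125

106218/125


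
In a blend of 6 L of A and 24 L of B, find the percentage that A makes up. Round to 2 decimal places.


Volume of A = 6 L
Volume of B = 24 L
Total volume = 6 + 24 = 30 L
Percentage of A = (6/30) * 100
= 20.00%

20.00


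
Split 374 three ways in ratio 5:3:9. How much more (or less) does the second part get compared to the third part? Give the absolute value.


Total parts = 5 + 3 + 9 = 17
Value per part = 374 / 17 = 22
Shares: 5*22=110, 3*22=66, 9*22=198
Second share = 66, third share = 198
Difference = |66 - 198| = 132

132


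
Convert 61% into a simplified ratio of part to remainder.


Part = 61%, Remainder = 39%
Ratio = 61:39
GCD(61, 39) = 1
Simplify: 61:39 = 61:39

61:39


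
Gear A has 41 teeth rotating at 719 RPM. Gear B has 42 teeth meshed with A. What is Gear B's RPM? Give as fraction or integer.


Gear ratio: teeth_A * RPM_A = teeth_B * RPM_B
41 * 719 = 42 * RPM_B
29479 = 42 * RPM_B
RPM_B = 29479 / 42
RPM_B = 29479/42

29479/42


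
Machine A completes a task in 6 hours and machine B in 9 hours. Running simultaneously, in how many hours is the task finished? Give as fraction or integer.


Rate of A = 1/6 job per hour
Rate of B = 1/9 job per hour
Combined rate = 1/6 + 1/9
Find common denominator: (9 + 6)/(6*9) = 15/54
Combined rate = 5/18 job per hour
Time together = 1 / (5/18) = 18/5 hours

18/5


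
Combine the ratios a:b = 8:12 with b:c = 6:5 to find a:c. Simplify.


Given a:b = 8:12 and b:c = 6:5
Make b consistent. Multiply first ratio by 6: a:b = 48:72
Multiply second ratio by 12: b:c = 72:60
Now b = 72 in both, so a:b:c = 48:72:60
Therefore a:c = 48:60
Simplify by GCD: a:c = 4:5

4:5


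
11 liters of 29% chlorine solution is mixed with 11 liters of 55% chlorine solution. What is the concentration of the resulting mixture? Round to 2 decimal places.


Solute in mixture 1 = 29% of 11 L = 11*29/100 = 319/100 L
Solute in mixture 2 = 55% of 11 L = 11*55/100 = 121/20 L
Total solute = 319/100 + 121/20 = 231/25 L
Total volume = 11 + 11 = 22 L
Final concentration = 231/25/22 * 100 = 42.00%

42.00


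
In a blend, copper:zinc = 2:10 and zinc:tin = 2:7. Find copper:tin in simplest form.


Given a:b = 2:10 and b:c = 2:7
Make b consistent. Multiply first ratio by 2: a:b = 4:20
Multiply second ratio by 10: b:c = 20:70
Now b = 20 in both, so a:b:c = 4:20:70
Therefore a:c = 4:70
Simplify by GCD: a:c = 2:35

2:35


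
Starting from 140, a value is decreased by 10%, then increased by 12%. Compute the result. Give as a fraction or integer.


Start: 140
Step 1: decrease by 10% => multiply by 90/100
  140 * 90/100 = 126
Step 2: increase by 12% => multiply by 112/100
  126 * 112/100 = 3528/25
Final value = 3528/25

3528/25


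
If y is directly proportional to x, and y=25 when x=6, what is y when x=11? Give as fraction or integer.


Direct proportion: y = kx
Find k: k = 25/6 = 25/6
Compute y at x=11: y = 25/6 * 11
y = 275/6

275/6


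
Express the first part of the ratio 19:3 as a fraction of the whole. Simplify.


Total parts = 19 + 3 = 22
First part fraction = 19/22
Simplify: 19/22 = 19/22

19/22


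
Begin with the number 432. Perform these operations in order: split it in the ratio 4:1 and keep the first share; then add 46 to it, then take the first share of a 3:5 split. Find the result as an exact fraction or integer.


Start with 432.
Step 1: Split 4:1, first share = 432 * 4/5 = 1728/5
Step 2: Add 46: 1728/5+46=1958/5; split 3:5 first = 1958/5*3/8 = 2937/20
Final result = 2937/20

2937/20


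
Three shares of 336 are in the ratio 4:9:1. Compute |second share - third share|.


Total parts = 4 + 9 + 1 = 14
Value per part = 336 / 14 = 24
Shares: 4*24=96, 9*24=216, 1*24=24
Second share = 216, third share = 24
Difference = |216 - 24| = 192

192


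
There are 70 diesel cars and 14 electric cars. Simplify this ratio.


Find GCD(70, 14)
GCD = 14
Divide both by 14: 70/14 = 5, 14/14 = 1
Simplified ratio = 5:1

5:1


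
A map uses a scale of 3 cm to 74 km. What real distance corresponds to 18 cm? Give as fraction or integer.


Map scale: 3 cm = 74 km
Measured distance on map = 18 cm
Set up proportion: 18 * 74 / 3
= 1332 / 3
= 444 km

444


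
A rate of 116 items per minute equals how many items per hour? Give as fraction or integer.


Converting from per minute to per hour
Rate = 116 items per minute
Multiply by 60: 116 * 60
= 6960 items per hour

6960


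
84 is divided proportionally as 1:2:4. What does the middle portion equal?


Ratio = 1:2:4
Total parts = 1 + 2 + 4 = 7
Value per part = 84 / 7 = 12
First share = 1 * 12 = 12
Middle share = 2 * 12 = 24
Third share = 4 * 12 = 48

24


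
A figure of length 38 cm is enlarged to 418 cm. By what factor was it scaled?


Original length = 38 cm
Scaled length = 418 cm
Scale factor = 418 / 38
= 11

11


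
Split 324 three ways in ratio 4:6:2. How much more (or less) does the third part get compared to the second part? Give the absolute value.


Total parts = 4 + 6 + 2 = 12
Value per part = 324 / 12 = 27
Shares: 4*27=108, 6*27=162, 2*27=54
Third share = 54, second share = 162
Difference = |54 - 162| = 108

108


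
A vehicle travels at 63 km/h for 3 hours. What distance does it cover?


Using distance = speed * time
Speed = 63 km/h
Time = 3 hours
Distance = 63 * 3
= 189 km

189


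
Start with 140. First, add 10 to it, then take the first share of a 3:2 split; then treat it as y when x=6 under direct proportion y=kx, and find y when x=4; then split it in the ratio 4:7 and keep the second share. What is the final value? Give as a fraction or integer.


Start with 140.
Step 1: Add 10: 140+10=150; split 3:2 first = 150*3/5 = 90
Step 2: Direct prop: k = (90)/6; new y = k*4 = 90*4/6 = 60
Step 3: Split 4:7, second share = 60 * 7/11 = 420/11
Final result = 420/11

420/11


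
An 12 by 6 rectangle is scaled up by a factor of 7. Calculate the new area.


Original dimensions: 12 x 6
Enlargement factor = 7
New width = 12 * 7 = 84
New height = 6 * 7 = 42
New area = 84 * 42 = 3528

3528


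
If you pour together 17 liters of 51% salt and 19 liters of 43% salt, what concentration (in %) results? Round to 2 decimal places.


Solute in mixture 1 = 51% of 17 L = 17*51/100 = 867/100 L
Solute in mixture 2 = 43% of 19 L = 19*43/100 = 817/100 L
Total solute = 867/100 + 817/100 = 421/25 L
Total volume = 17 + 19 = 36 L
Final concentration = 421/25/36 * 100 = 46.78%

46.78


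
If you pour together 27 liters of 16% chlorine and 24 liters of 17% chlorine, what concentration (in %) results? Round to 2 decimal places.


Solute in mixture 1 = 16% of 27 L = 27*16/100 = 108/25 L
Solute in mixture 2 = 17% of 24 L = 24*17/100 = 102/25 L
Total solute = 108/25 + 102/25 = 42/5 L
Total volume = 27 + 24 = 51 L
Final concentration = 42/5/51 * 100 = 16.47%

16.47


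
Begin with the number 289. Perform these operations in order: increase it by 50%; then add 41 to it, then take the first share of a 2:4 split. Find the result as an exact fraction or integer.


Start with 289.
Step 1: Increase by 50%: 289 * 150/100 = 867/2
Step 2: Add 41: 867/2+41=949/2; split 2:4 first = 949/2*2/6 = 949/6
Final result = 949/6

949/6


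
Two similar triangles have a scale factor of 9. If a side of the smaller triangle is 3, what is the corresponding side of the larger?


Similar triangles have proportional sides
Scale factor = 9
Smaller side = 3
Corresponding larger side = 3 * 9
= 27

27


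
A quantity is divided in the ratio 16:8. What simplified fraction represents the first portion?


Total parts = 16 + 8 = 24
First part fraction = 16/24
Simplify: 16/24 = 2/3

2/3


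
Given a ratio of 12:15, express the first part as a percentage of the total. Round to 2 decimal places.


Total parts = 12 + 15 = 27
First part fraction = 12/27
Percentage = (12/27) * 100
= 0.444444 * 100
= 44.44%

44.44


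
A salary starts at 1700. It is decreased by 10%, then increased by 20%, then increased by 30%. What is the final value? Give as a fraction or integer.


Start: 1700
Step 1: decrease by 10% => multiply by 90/100
  1700 * 90/100 = 1530
Step 2: increase by 20% => multiply by 120/100
  1530 * 120/100 = 1836
Step 3: increase by 30% => multiply by 130/100
  1836 * 130/100 = 11934/5
Final value = 11934/5

11934/5


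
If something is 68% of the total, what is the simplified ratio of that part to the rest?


Part = 68%, Remainder = 32%
Ratio = 68:32
GCD(68, 32) = 4
Simplify: 17:8 = 17:8

17:8


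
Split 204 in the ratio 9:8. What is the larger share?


Total parts = 9 + 8 = 17
Value per part = 204 / 17 = 12
First share = 9 * 12 = 108
Second share = 8 * 12 = 96
Larger share = 108

108


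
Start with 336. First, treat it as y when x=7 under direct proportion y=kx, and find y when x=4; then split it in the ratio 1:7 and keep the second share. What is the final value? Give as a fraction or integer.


Start with 336.
Step 1: Direct prop: k = (336)/7; new y = k*4 = 336*4/7 = 192
Step 2: Split 1:7, second share = 192 * 7/8 = 168
Final result = 168

168


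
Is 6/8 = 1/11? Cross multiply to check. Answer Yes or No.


Cross multiply to check 6/8 = 1/11
Left cross product: 6 * 11 = 66
Right cross product: 8 * 1 = 8
66 != 8
Not equal, so proportions differ => No

No


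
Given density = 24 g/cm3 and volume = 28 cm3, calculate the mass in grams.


Using mass = density * volume
Density = 24 g/cm3
Volume = 28 cm3
Mass = 24 * 28
= 672 g

672


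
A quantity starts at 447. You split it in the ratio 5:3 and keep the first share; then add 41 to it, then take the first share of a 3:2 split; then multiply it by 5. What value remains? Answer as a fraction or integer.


Start with 447.
Step 1: Split 5:3, first share = 447 * 5/8 = 2235/8
Step 2: Add 41: 2235/8+41=2563/8; split 3:2 first = 2563/8*3/5 = 7689/40
Step 3: Multiply by 5: 7689/40 * 5 = 7689/8
Final result = 7689/8

7689/8


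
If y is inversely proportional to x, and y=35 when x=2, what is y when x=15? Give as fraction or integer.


Inverse proportion: y = k/x
Find k: k = 2 * 35 = 70
Compute y at x=15: y = 70/15
y = 14/3

14/3


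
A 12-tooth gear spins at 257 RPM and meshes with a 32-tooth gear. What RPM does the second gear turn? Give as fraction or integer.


Gear ratio: teeth_A * RPM_A = teeth_B * RPM_B
12 * 257 = 32 * RPM_B
3084 = 32 * RPM_B
RPM_B = 3084 / 32
RPM_B = 771/8

771/8


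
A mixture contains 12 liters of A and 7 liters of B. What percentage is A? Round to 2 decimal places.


Volume of A = 12 L
Volume of B = 7 L
Total volume = 12 + 7 = 19 L
Percentage of A = (12/19) * 100
= 63.16%

63.16


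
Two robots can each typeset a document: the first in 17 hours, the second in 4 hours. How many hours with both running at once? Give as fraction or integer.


Rate of A = 1/17 job per hour
Rate of B = 1/4 job per hour
Combined rate = 1/17 + 1/4
Find common denominator: (4 + 17)/(17*4) = 21/68
Combined rate = 21/68 job per hour
Time together = 1 / (21/68) = 68/21 hours

68/21


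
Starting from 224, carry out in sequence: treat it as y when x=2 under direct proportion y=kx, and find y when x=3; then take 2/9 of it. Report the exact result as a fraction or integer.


Start with 224.
Step 1: Direct prop: k = (224)/2; new y = k*3 = 224*3/2 = 336
Step 2: Take 2/9: 336 * 2/9 = 224/3
Final result = 224/3

224/3


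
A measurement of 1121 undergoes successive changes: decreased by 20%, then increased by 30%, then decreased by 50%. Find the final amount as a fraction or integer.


Start: 1121
Step 1: decrease by 20% => multiply by 80/100
  1121 * 80/100 = 4484/5
Step 2: increase by 30% => multiply by 130/100
  4484/5 * 130/100 = 29146/25
Step 3: decrease by 50% => multiply by 50/100
  29146/25 * 50/100 = 14573/25
Final value = 14573/25

14573/25
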